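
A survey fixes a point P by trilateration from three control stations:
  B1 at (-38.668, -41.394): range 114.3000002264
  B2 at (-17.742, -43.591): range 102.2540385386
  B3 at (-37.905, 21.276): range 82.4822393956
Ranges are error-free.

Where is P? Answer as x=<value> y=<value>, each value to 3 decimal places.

eq1: (x + 38.668)² + (y + 41.394)² = 114.3000002264²
eq2: (x + 17.742)² + (y + 43.591)² = 102.2540385386²
eq3: (x + 37.905)² + (y − 21.276)² = 82.4822393956²
eq3−eq1, eq3−eq2 (x²,y² cancel):
  -1.526·x − 125.340·y = -4941.949977
  40.326·x − 129.734·y = -3327.071938
det = -1.526·-129.734 − -125.340·40.326 = 5252.434924
x = (-4941.949977·-129.734 − -125.340·-3327.071938) / 5252.434924 = 42.670446
y = (-1.526·-3327.071938 − -4941.949977·40.326) / 5252.434924 = 38.908847

x=42.670 y=38.909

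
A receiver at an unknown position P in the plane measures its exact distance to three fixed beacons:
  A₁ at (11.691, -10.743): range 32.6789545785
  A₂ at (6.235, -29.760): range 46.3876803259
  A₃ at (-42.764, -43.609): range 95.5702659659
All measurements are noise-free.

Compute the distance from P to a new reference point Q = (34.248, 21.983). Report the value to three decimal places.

25.106

eq1: (x − 11.691)² + (y + 10.743)² = 32.6789545785²
eq2: (x − 6.235)² + (y + 29.760)² = 46.3876803259²
eq3: (x + 42.764)² + (y + 43.609)² = 95.5702659659²
eq2−eq1, eq2−eq3 (x²,y² cancel):
  10.912·x + 38.034·y = 411.461519
  -97.998·x − 27.698·y = -4175.887099
det = 10.912·-27.698 − 38.034·-97.998 = 3425.015356
x = (411.461519·-27.698 − 38.034·-4175.887099) / 3425.015356 = 43.044779
y = (10.912·-4175.887099 − 411.461519·-97.998) / 3425.015356 = -1.531343
|P − Q| = √((43.044779 − 34.248)² + (-1.531343 − 21.983)²) = 25.105929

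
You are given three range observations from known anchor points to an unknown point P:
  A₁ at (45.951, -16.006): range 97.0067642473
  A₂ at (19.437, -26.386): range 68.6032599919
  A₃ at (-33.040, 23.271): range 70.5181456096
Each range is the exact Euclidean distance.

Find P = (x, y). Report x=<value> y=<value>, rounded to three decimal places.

eq1: (x − 45.951)² + (y + 16.006)² = 97.0067642473²
eq2: (x − 19.437)² + (y + 26.386)² = 68.6032599919²
eq3: (x + 33.040)² + (y − 23.271)² = 70.5181456096²
eq1−eq3, eq1−eq2 (x²,y² cancel):
  -157.982·x + 78.554·y = 3702.998054
  -53.028·x − 20.760·y = 3410.236556
det = -157.982·-20.760 − 78.554·-53.028 = 7445.267832
x = (3702.998054·-20.760 − 78.554·3410.236556) / 7445.267832 = -46.306187
y = (-157.982·3410.236556 − 3702.998054·-53.028) / 7445.267832 = -45.988058

x=-46.306 y=-45.988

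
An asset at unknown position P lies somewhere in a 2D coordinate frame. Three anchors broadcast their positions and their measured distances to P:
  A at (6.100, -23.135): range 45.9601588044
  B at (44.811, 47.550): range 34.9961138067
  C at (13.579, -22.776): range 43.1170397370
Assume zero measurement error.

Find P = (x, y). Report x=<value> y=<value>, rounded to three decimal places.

eq1: (x − 6.100)² + (y + 23.135)² = 45.9601588044²
eq2: (x − 44.811)² + (y − 47.550)² = 34.9961138067²
eq3: (x − 13.579)² + (y + 22.776)² = 43.1170397370²
eq1−eq3, eq1−eq2 (x²,y² cancel):
  14.958·x + 0.718·y = 383.954274
  77.422·x + 141.370·y = 4584.198212
det = 14.958·141.370 − 0.718·77.422 = 2059.023464
x = (383.954274·141.370 − 0.718·4584.198212) / 2059.023464 = 24.763274
y = (14.958·4584.198212 − 383.954274·77.422) / 2059.023464 = 18.865219

x=24.763 y=18.865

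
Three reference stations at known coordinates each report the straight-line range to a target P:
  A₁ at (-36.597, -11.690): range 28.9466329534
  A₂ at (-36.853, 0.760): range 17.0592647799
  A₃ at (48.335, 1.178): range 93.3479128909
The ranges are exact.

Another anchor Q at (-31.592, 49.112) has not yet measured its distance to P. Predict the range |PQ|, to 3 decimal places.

34.949

eq1: (x + 36.597)² + (y + 11.690)² = 28.9466329534²
eq2: (x + 36.853)² + (y − 0.760)² = 17.0592647799²
eq3: (x − 48.335)² + (y − 1.178)² = 93.3479128909²
eq2−eq3, eq2−eq1 (x²,y² cancel):
  170.376·x + 0.836·y = -7443.875626
  0.512·x − 24.900·y = -429.613745
det = 170.376·-24.900 − 0.836·0.512 = -4242.790432
x = (-7443.875626·-24.900 − 0.836·-429.613745) / -4242.790432 = -43.771113
y = (170.376·-429.613745 − -7443.875626·0.512) / -4242.790432 = 16.353532
|P − Q| = √((-43.771113 − -31.592)² + (16.353532 − 49.112)²) = 34.949221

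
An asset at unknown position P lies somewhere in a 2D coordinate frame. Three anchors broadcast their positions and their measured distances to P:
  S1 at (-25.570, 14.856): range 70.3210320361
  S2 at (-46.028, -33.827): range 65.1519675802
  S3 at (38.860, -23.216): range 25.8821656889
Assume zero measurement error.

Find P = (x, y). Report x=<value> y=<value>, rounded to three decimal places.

x=18.863 y=-39.648

eq1: (x + 25.570)² + (y − 14.856)² = 70.3210320361²
eq2: (x + 46.028)² + (y + 33.827)² = 65.1519675802²
eq3: (x − 38.860)² + (y + 23.216)² = 25.8821656889²
eq3−eq1, eq3−eq2 (x²,y² cancel):
  -128.860·x + 76.144·y = -5449.717666
  -169.776·x − 21.222·y = -2361.131922
det = -128.860·-21.222 − 76.144·-169.776 = 15662.090664
x = (-5449.717666·-21.222 − 76.144·-2361.131922) / 15662.090664 = 18.863378
y = (-128.860·-2361.131922 − -5449.717666·-169.776) / 15662.090664 = -39.648334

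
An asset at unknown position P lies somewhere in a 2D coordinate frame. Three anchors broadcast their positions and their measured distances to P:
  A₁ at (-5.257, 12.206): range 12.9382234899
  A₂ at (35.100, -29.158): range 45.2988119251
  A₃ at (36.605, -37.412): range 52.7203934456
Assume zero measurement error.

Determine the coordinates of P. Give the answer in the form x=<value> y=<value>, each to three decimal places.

x=5.671 y=5.279

eq1: (x + 5.257)² + (y − 12.206)² = 12.9382234899²
eq2: (x − 35.100)² + (y + 29.158)² = 45.2988119251²
eq3: (x − 36.605)² + (y + 37.412)² = 52.7203934456²
eq3−eq2, eq3−eq1 (x²,y² cancel):
  -3.010·x + 16.508·y = 70.072718
  -83.724·x + 99.236·y = 49.080974
det = -3.010·99.236 − 16.508·-83.724 = 1083.415432
x = (70.072718·99.236 − 16.508·49.080974) / 1083.415432 = 5.670500
y = (-3.010·49.080974 − 70.072718·-83.724) / 1083.415432 = 5.278709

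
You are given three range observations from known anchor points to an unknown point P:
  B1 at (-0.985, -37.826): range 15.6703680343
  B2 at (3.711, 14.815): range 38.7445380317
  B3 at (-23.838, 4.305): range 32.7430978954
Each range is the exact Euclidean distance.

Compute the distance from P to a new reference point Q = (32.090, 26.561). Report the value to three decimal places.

eq1: (x + 0.985)² + (y + 37.826)² = 15.6703680343²
eq2: (x − 3.711)² + (y − 14.815)² = 38.7445380317²
eq3: (x + 23.838)² + (y − 4.305)² = 32.7430978954²
eq2−eq3, eq2−eq1 (x²,y² cancel):
  -55.098·x − 21.020·y = 782.556291
  -9.392·x − 105.282·y = 2454.099548
det = -55.098·-105.282 − -21.020·-9.392 = 5603.407796
x = (782.556291·-105.282 − -21.020·2454.099548) / 5603.407796 = -5.497354
y = (-55.098·2454.099548 − 782.556291·-9.392) / 5603.407796 = -22.819365
|P − Q| = √((-5.497354 − 32.090)² + (-22.819365 − 26.561)²) = 62.058276

62.058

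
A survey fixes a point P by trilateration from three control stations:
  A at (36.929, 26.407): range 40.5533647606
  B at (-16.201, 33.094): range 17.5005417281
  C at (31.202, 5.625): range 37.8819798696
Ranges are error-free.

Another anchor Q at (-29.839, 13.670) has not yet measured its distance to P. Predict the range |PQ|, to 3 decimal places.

eq1: (x − 36.929)² + (y − 26.407)² = 40.5533647606²
eq2: (x + 16.201)² + (y − 33.094)² = 17.5005417281²
eq3: (x − 31.202)² + (y − 5.625)² = 37.8819798696²
eq1−eq3, eq1−eq2 (x²,y² cancel):
  -11.454·x − 41.564·y = -846.344266
  -106.260·x + 13.374·y = 634.910980
det = -11.454·13.374 − -41.564·-106.260 = -4569.776436
x = (-846.344266·13.374 − -41.564·634.910980) / -4569.776436 = -3.297849
y = (-11.454·634.910980 − -846.344266·-106.260) / -4569.776436 = 21.271240
|P − Q| = √((-3.297849 − -29.839)² + (21.271240 − 13.670)²) = 27.608179

27.608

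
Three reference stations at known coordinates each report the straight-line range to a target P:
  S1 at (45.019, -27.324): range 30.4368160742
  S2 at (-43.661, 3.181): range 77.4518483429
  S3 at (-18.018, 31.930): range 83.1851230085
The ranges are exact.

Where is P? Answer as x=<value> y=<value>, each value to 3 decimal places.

eq1: (x − 45.019)² + (y + 27.324)² = 30.4368160742²
eq2: (x + 43.661)² + (y − 3.181)² = 77.4518483429²
eq3: (x + 18.018)² + (y − 31.930)² = 83.1851230085²
eq1−eq2, eq1−eq3 (x²,y² cancel):
  -177.360·x + 61.010·y = -5929.298694
  -126.074·x + 118.508·y = -7422.503030
det = -177.360·118.508 − 61.010·-126.074 = -13326.804140
x = (-5929.298694·118.508 − 61.010·-7422.503030) / -13326.804140 = 18.745861
y = (-177.360·-7422.503030 − -5929.298694·-126.074) / -13326.804140 = -42.690260

x=18.746 y=-42.690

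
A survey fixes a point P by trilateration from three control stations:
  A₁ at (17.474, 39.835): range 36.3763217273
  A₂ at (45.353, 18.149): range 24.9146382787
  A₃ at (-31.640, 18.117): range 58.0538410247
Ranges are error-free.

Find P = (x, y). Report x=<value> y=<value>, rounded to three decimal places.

eq1: (x − 17.474)² + (y − 39.835)² = 36.3763217273²
eq2: (x − 45.353)² + (y − 18.149)² = 24.9146382787²
eq3: (x + 31.640)² + (y − 18.117)² = 58.0538410247²
eq1−eq3, eq1−eq2 (x²,y² cancel):
  -98.228·x − 43.436·y = -2609.864287
  55.758·x − 43.372·y = 1196.610491
det = -98.228·-43.372 − -43.436·55.758 = 6682.249304
x = (-2609.864287·-43.372 − -43.436·1196.610491) / 6682.249304 = 24.717876
y = (-98.228·1196.610491 − -2609.864287·55.758) / 6682.249304 = 4.187236

x=24.718 y=4.187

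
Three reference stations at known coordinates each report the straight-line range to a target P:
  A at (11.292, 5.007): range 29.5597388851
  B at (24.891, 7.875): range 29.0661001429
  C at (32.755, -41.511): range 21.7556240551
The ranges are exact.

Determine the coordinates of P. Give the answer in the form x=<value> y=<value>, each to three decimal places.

eq1: (x − 11.292)² + (y − 5.007)² = 29.5597388851²
eq2: (x − 24.891)² + (y − 7.875)² = 29.0661001429²
eq3: (x − 32.755)² + (y + 41.511)² = 21.7556240551²
eq3−eq1, eq3−eq2 (x²,y² cancel):
  -42.926·x + 93.036·y = -3043.944818
  -15.728·x + 98.772·y = -2486.006639
det = -42.926·98.772 − 93.036·-15.728 = -2776.616664
x = (-3043.944818·98.772 − 93.036·-2486.006639) / -2776.616664 = 24.983068
y = (-42.926·-2486.006639 − -3043.944818·-15.728) / -2776.616664 = -21.190954

x=24.983 y=-21.191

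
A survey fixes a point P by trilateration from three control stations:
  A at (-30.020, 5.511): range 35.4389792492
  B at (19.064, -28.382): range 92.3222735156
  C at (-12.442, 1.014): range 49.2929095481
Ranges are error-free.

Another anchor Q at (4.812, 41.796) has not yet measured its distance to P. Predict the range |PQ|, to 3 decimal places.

eq1: (x + 30.020)² + (y − 5.511)² = 35.4389792492²
eq2: (x − 19.064)² + (y + 28.382)² = 92.3222735156²
eq3: (x + 12.442)² + (y − 1.014)² = 49.2929095481²
eq1−eq2, eq1−eq3 (x²,y² cancel):
  98.168·x − 67.786·y = -7030.078438
  35.156·x − 8.994·y = -1949.609642
det = 98.168·-8.994 − -67.786·35.156 = 1500.161624
x = (-7030.078438·-8.994 − -67.786·-1949.609642) / 1500.161624 = -45.946858
y = (98.168·-1949.609642 − -7030.078438·35.156) / 1500.161624 = 37.169434
|P − Q| = √((-45.946858 − 4.812)² + (37.169434 − 41.796)²) = 50.969273

50.969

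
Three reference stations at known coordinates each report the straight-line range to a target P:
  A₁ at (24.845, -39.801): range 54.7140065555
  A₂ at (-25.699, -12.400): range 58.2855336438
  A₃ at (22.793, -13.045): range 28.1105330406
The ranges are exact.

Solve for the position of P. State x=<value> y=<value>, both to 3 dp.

x=25.795 y=14.905

eq1: (x − 24.845)² + (y + 39.801)² = 54.7140065555²
eq2: (x + 25.699)² + (y + 12.400)² = 58.2855336438²
eq3: (x − 22.793)² + (y + 13.045)² = 28.1105330406²
eq2−eq3, eq2−eq1 (x²,y² cancel):
  96.984·x − 1.290·y = 2482.495637
  101.088·x − 54.802·y = 1790.775944
det = 96.984·-54.802 − -1.290·101.088 = -5184.513648
x = (2482.495637·-54.802 − -1.290·1790.775944) / -5184.513648 = 25.795211
y = (96.984·1790.775944 − 2482.495637·101.088) / -5184.513648 = 14.904755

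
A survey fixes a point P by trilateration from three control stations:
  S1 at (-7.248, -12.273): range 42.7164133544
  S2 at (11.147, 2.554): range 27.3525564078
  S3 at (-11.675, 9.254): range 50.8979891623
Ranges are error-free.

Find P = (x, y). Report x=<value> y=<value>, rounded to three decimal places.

x=35.412 y=-10.071

eq1: (x + 7.248)² + (y + 12.273)² = 42.7164133544²
eq2: (x − 11.147)² + (y − 2.554)² = 27.3525564078²
eq3: (x + 11.675)² + (y − 9.254)² = 50.8979891623²
eq2−eq3, eq2−eq1 (x²,y² cancel):
  -45.644·x + 13.400·y = -1751.279343
  -36.790·x − 29.654·y = -1004.148120
det = -45.644·-29.654 − 13.400·-36.790 = 1846.513176
x = (-1751.279343·-29.654 − 13.400·-1004.148120) / 1846.513176 = 35.411620
y = (-45.644·-1004.148120 − -1751.279343·-36.790) / 1846.513176 = -10.070998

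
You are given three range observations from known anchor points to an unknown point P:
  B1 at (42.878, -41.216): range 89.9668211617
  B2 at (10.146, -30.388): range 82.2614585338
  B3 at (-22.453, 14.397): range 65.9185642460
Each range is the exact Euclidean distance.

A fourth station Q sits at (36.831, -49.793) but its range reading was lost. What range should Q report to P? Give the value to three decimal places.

98.150

eq1: (x − 42.878)² + (y + 41.216)² = 89.9668211617²
eq2: (x − 10.146)² + (y + 30.388)² = 82.2614585338²
eq3: (x + 22.453)² + (y − 14.397)² = 65.9185642460²
eq3−eq2, eq3−eq1 (x²,y² cancel):
  65.198·x − 89.570·y = -2106.729406
  130.662·x − 111.226·y = -922.901076
det = 65.198·-111.226 − -89.570·130.662 = 4451.682592
x = (-2106.729406·-111.226 − -89.570·-922.901076) / 4451.682592 = 34.067756
y = (65.198·-922.901076 − -2106.729406·130.662) / 4451.682592 = 48.318398
|P − Q| = √((34.067756 − 36.831)² + (48.318398 − -49.793)²) = 98.150303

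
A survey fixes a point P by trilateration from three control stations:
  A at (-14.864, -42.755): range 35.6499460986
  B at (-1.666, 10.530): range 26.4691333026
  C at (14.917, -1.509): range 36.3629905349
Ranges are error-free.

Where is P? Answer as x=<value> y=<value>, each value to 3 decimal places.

x=-20.928 y=-7.625

eq1: (x + 14.864)² + (y + 42.755)² = 35.6499460986²
eq2: (x + 1.666)² + (y − 10.530)² = 26.4691333026²
eq3: (x − 14.917)² + (y + 1.509)² = 36.3629905349²
eq3−eq1, eq3−eq2 (x²,y² cancel):
  -59.562·x − 82.492·y = 1875.482975
  -33.166·x + 24.078·y = 510.514549
det = -59.562·24.078 − -82.492·-33.166 = -4170.063508
x = (1875.482975·24.078 − -82.492·510.514549) / -4170.063508 = -20.928037
y = (-59.562·510.514549 − 1875.482975·-33.166) / -4170.063508 = -7.624584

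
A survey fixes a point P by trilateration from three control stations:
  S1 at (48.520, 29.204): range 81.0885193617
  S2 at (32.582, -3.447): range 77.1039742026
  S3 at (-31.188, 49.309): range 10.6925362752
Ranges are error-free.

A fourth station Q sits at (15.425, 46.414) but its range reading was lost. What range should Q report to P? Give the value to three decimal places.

eq1: (x − 48.520)² + (y − 29.204)² = 81.0885193617²
eq2: (x − 32.582)² + (y + 3.447)² = 77.1039742026²
eq3: (x + 31.188)² + (y − 49.309)² = 10.6925362752²
eq3−eq2, eq3−eq1 (x²,y² cancel):
  127.540·x − 105.512·y = -8161.292798
  159.416·x − 40.210·y = -6658.022449
det = 127.540·-40.210 − -105.512·159.416 = 11691.917592
x = (-8161.292798·-40.210 − -105.512·-6658.022449) / 11691.917592 = -32.016620
y = (127.540·-6658.022449 − -8161.292798·159.416) / 11691.917592 = 38.648619
|P − Q| = √((-32.016620 − 15.425)² + (38.648619 − 46.414)²) = 48.072949

48.073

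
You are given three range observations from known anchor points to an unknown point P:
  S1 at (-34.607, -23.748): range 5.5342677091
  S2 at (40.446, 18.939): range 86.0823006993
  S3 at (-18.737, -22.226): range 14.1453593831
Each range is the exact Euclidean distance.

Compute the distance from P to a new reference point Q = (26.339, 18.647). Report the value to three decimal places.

74.510

eq1: (x + 34.607)² + (y + 23.748)² = 5.5342677091²
eq2: (x − 40.446)² + (y − 18.939)² = 86.0823006993²
eq3: (x + 18.737)² + (y + 22.226)² = 14.1453593831²
eq1−eq3, eq1−eq2 (x²,y² cancel):
  31.740·x + 3.044·y = -1086.004781
  150.106·x + 85.374·y = -7146.581691
det = 31.740·85.374 − 3.044·150.106 = 2252.848096
x = (-1086.004781·85.374 − 3.044·-7146.581691) / 2252.848096 = -31.498962
y = (31.740·-7146.581691 − -1086.004781·150.106) / 2252.848096 = -28.327107
|P − Q| = √((-31.498962 − 26.339)² + (-28.327107 − 18.647)²) = 74.510379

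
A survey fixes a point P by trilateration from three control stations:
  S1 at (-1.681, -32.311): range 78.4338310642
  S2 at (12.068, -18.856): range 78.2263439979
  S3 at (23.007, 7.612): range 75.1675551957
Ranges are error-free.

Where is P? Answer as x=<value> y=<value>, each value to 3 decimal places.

x=-48.571 y=30.564

eq1: (x + 1.681)² + (y + 32.311)² = 78.4338310642²
eq2: (x − 12.068)² + (y + 18.856)² = 78.2263439979²
eq3: (x − 23.007)² + (y − 7.612)² = 75.1675551957²
eq2−eq3, eq2−eq1 (x²,y² cancel):
  21.878·x + 52.936·y = 555.278774
  -27.498·x − 26.910·y = 513.136162
det = 21.878·-26.910 − 52.936·-27.498 = 866.897148
x = (555.278774·-26.910 − 52.936·513.136162) / 866.897148 = -48.570846
y = (21.878·513.136162 − 555.278774·-27.498) / 866.897148 = 30.563543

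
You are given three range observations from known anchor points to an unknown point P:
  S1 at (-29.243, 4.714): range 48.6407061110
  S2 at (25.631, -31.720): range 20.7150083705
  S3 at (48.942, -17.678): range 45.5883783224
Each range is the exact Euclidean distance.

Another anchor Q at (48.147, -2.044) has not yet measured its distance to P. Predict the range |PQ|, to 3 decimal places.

51.317

eq1: (x + 29.243)² + (y − 4.714)² = 48.6407061110²
eq2: (x − 25.631)² + (y + 31.720)² = 20.7150083705²
eq3: (x − 48.942)² + (y + 17.678)² = 45.5883783224²
eq1−eq2, eq1−eq3 (x²,y² cancel):
  109.748·x − 72.868·y = 2722.538435
  156.370·x − 44.784·y = 2118.074256
det = 109.748·-44.784 − -72.868·156.370 = 6479.414728
x = (2722.538435·-44.784 − -72.868·2118.074256) / 6479.414728 = 5.002562
y = (109.748·2118.074256 − 2722.538435·156.370) / 6479.414728 = -29.828145
|P − Q| = √((5.002562 − 48.147)² + (-29.828145 − -2.044)²) = 51.316676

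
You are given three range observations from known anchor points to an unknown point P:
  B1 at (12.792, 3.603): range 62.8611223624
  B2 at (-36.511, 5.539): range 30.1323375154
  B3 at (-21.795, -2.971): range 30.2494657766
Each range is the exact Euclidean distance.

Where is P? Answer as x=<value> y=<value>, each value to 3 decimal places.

x=-43.835 y=-23.690

eq1: (x − 12.792)² + (y − 3.603)² = 62.8611223624²
eq2: (x + 36.511)² + (y − 5.539)² = 30.1323375154²
eq3: (x + 21.795)² + (y + 2.971)² = 30.2494657766²
eq3−eq1, eq3−eq2 (x²,y² cancel):
  69.174·x + 13.148·y = -3343.722518
  -29.432·x + 17.020·y = 886.957192
det = 69.174·17.020 − 13.148·-29.432 = 1564.313416
x = (-3343.722518·17.020 − 13.148·886.957192) / 1564.313416 = -43.835123
y = (69.174·886.957192 − -3343.722518·-29.432) / 1564.313416 = -23.689667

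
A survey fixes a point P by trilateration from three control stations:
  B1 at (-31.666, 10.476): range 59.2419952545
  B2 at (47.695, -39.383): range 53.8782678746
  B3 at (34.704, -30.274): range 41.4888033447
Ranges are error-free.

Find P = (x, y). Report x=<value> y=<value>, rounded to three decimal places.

eq1: (x + 31.666)² + (y − 10.476)² = 59.2419952545²
eq2: (x − 47.695)² + (y + 39.383)² = 53.8782678746²
eq3: (x − 34.704)² + (y + 30.274)² = 41.4888033447²
eq2−eq3, eq2−eq1 (x²,y² cancel):
  -25.982·x + 18.218·y = -523.404076
  -158.722·x + 99.718·y = -3320.097835
det = -25.982·99.718 − 18.218·-158.722 = 300.724320
x = (-523.404076·99.718 − 18.218·-3320.097835) / 300.724320 = 27.575870
y = (-25.982·-3320.097835 − -523.404076·-158.722) / 300.724320 = 10.597880

x=27.576 y=10.598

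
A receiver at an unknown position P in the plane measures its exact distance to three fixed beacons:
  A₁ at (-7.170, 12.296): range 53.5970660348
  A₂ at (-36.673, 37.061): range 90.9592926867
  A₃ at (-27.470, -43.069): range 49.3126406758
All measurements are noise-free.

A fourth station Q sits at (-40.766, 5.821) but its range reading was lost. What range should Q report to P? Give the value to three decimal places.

73.052

eq1: (x + 7.170)² + (y − 12.296)² = 53.5970660348²
eq2: (x + 36.673)² + (y − 37.061)² = 90.9592926867²
eq3: (x + 27.470)² + (y + 43.069)² = 49.3126406758²
eq1−eq3, eq1−eq2 (x²,y² cancel):
  -40.600·x − 110.730·y = 2847.848102
  -59.006·x + 49.530·y = -2885.121305
det = -40.600·49.530 − -110.730·-59.006 = -8544.652380
x = (2847.848102·49.530 − -110.730·-2885.121305) / -8544.652380 = 20.880377
y = (-40.600·-2885.121305 − 2847.848102·-59.006) / -8544.652380 = -33.374798
|P − Q| = √((20.880377 − -40.766)² + (-33.374798 − 5.821)²) = 73.051943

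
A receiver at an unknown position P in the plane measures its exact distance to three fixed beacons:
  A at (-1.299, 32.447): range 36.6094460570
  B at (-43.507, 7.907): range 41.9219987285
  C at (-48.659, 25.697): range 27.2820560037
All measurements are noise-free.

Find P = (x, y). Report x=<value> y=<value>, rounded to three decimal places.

eq1: (x + 1.299)² + (y − 32.447)² = 36.6094460570²
eq2: (x + 43.507)² + (y − 7.907)² = 41.9219987285²
eq3: (x + 48.659)² + (y − 25.697)² = 27.2820560037²
eq3−eq1, eq3−eq2 (x²,y² cancel):
  94.720·x + 13.500·y = -2569.479841
  10.304·x − 35.580·y = -2085.797790
det = 94.720·-35.580 − 13.500·10.304 = -3509.241600
x = (-2569.479841·-35.580 − 13.500·-2085.797790) / -3509.241600 = -34.075842
y = (94.720·-2085.797790 − -2569.479841·10.304) / -3509.241600 = 48.754365

x=-34.076 y=48.754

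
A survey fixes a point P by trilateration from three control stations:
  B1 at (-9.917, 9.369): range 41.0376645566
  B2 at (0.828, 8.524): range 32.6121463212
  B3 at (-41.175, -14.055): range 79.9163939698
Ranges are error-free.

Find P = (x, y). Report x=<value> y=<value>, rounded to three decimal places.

x=25.935 y=29.338

eq1: (x + 9.917)² + (y − 9.369)² = 41.0376645566²
eq2: (x − 0.828)² + (y − 8.524)² = 32.6121463212²
eq3: (x + 41.175)² + (y + 14.055)² = 79.9163939698²
eq2−eq3, eq2−eq1 (x²,y² cancel):
  -84.006·x − 45.158·y = -3503.498447
  -21.490·x + 1.690·y = -507.756935
det = -84.006·1.690 − -45.158·-21.490 = -1112.415560
x = (-3503.498447·1.690 − -45.158·-507.756935) / -1112.415560 = 25.934733
y = (-84.006·-507.756935 − -3503.498447·-21.490) / -1112.415560 = 29.337555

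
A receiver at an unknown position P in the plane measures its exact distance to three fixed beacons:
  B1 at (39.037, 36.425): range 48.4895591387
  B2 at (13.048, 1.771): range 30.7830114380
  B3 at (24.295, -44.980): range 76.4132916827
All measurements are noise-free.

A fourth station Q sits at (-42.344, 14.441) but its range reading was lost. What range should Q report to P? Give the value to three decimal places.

eq1: (x − 39.037)² + (y − 36.425)² = 48.4895591387²
eq2: (x − 13.048)² + (y − 1.771)² = 30.7830114380²
eq3: (x − 24.295)² + (y + 44.980)² = 76.4132916827²
eq3−eq2, eq3−eq1 (x²,y² cancel):
  -22.494·x + 93.502·y = 2451.336673
  29.484·x + 162.810·y = 3724.974369
det = -22.494·162.810 − 93.502·29.484 = -6419.061108
x = (2451.336673·162.810 − 93.502·3724.974369) / -6419.061108 = -7.915421
y = (-22.494·3724.974369 − 2451.336673·29.484) / -6419.061108 = 24.312712
|P − Q| = √((-7.915421 − -42.344)² + (24.312712 − 14.441)²) = 35.815887

35.816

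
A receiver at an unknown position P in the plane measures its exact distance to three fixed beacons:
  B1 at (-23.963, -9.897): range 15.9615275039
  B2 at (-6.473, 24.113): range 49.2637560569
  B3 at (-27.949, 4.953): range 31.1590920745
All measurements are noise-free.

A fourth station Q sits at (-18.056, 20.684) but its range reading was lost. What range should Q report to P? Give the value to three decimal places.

44.793

eq1: (x + 23.963)² + (y + 9.897)² = 15.9615275039²
eq2: (x + 6.473)² + (y − 24.113)² = 49.2637560569²
eq3: (x + 27.949)² + (y − 4.953)² = 31.1590920745²
eq3−eq1, eq3−eq2 (x²,y² cancel):
  7.972·x − 29.700·y = 582.615827
  42.952·x + 38.320·y = -1638.370954
det = 7.972·38.320 − -29.700·42.952 = 1581.161440
x = (582.615827·38.320 − -29.700·-1638.370954) / 1581.161440 = -16.654706
y = (7.972·-1638.370954 − 582.615827·42.952) / 1581.161440 = -24.087109
|P − Q| = √((-16.654706 − -18.056)² + (-24.087109 − 20.684)²) = 44.793033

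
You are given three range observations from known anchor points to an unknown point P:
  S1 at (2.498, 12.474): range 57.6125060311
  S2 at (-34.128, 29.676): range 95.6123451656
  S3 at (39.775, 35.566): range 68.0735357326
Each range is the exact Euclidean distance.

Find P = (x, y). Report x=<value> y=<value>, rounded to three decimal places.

eq1: (x − 2.498)² + (y − 12.474)² = 57.6125060311²
eq2: (x + 34.128)² + (y − 29.676)² = 95.6123451656²
eq3: (x − 39.775)² + (y − 35.566)² = 68.0735357326²
eq3−eq2, eq3−eq1 (x²,y² cancel):
  -147.806·x − 11.780·y = -5309.319902
  -74.554·x − 46.184·y = -1370.344885
det = -147.806·-46.184 − -11.780·-74.554 = 5948.026184
x = (-5309.319902·-46.184 − -11.780·-1370.344885) / 5948.026184 = 38.510753
y = (-147.806·-1370.344885 − -5309.319902·-74.554) / 5948.026184 = -32.495795

x=38.511 y=-32.496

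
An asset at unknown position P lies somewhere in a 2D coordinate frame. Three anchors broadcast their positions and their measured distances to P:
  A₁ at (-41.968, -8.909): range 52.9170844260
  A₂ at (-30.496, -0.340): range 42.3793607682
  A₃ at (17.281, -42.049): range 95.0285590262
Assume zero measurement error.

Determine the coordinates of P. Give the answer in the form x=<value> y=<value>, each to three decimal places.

x=-27.225 y=41.913

eq1: (x + 41.968)² + (y + 8.909)² = 52.9170844260²
eq2: (x + 30.496)² + (y + 0.340)² = 42.3793607682²
eq3: (x − 17.281)² + (y + 42.049)² = 95.0285590262²
eq3−eq2, eq3−eq1 (x²,y² cancel):
  -95.554·x + 83.418·y = 6097.787065
  -118.498·x + 66.280·y = 6004.141149
det = -95.554·66.280 − 83.418·-118.498 = 3551.547044
x = (6097.787065·66.280 − 83.418·6004.141149) / 3551.547044 = -27.225352
y = (-95.554·6004.141149 − 6097.787065·-118.498) / 3551.547044 = 41.912965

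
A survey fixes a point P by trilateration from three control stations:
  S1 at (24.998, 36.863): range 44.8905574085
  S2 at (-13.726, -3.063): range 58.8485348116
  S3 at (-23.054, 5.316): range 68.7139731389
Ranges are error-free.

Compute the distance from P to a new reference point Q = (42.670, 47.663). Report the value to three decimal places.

50.986

eq1: (x − 24.998)² + (y − 36.863)² = 44.8905574085²
eq2: (x + 13.726)² + (y + 3.063)² = 58.8485348116²
eq3: (x + 23.054)² + (y − 5.316)² = 68.7139731389²
eq1−eq3, eq1−eq2 (x²,y² cancel):
  -96.104·x − 63.094·y = -4130.481961
  -77.448·x − 79.852·y = -3233.983633
det = -96.104·-79.852 − -63.094·-77.448 = 2787.592496
x = (-4130.481961·-79.852 − -63.094·-3233.983633) / 2787.592496 = 45.122191
y = (-96.104·-3233.983633 − -4130.481961·-77.448) / 2787.592496 = -3.264037
|P − Q| = √((45.122191 − 42.670)² + (-3.264037 − 47.663)²) = 50.986040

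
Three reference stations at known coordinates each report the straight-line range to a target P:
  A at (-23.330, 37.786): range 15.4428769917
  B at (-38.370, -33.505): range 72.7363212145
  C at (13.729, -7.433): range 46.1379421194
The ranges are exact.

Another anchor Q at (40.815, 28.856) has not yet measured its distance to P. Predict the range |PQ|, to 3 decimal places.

49.661

eq1: (x + 23.330)² + (y − 37.786)² = 15.4428769917²
eq2: (x + 38.370)² + (y + 33.505)² = 72.7363212145²
eq3: (x − 13.729)² + (y + 7.433)² = 46.1379421194²
eq3−eq1, eq3−eq2 (x²,y² cancel):
  -74.118·x + 90.438·y = 3618.563019
  -104.198·x − 52.144·y = -810.755726
det = -74.118·-52.144 − 90.438·-104.198 = 13288.267716
x = (3618.563019·-52.144 − 90.438·-810.755726) / 13288.267716 = -8.681585
y = (-74.118·-810.755726 − 3618.563019·-104.198) / 13288.267716 = 32.896585
|P − Q| = √((-8.681585 − 40.815)² + (32.896585 − 28.856)²) = 49.661235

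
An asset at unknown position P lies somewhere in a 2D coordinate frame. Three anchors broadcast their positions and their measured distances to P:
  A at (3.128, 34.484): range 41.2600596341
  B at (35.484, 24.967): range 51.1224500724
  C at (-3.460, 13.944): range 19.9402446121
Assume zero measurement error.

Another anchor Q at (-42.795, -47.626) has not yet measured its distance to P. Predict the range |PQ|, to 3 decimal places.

56.115

eq1: (x − 3.128)² + (y − 34.484)² = 41.2600596341²
eq2: (x − 35.484)² + (y − 24.967)² = 51.1224500724²
eq3: (x + 3.460)² + (y − 13.944)² = 19.9402446121²
eq3−eq1, eq3−eq2 (x²,y² cancel):
  13.176·x + 41.080·y = -312.255262
  77.888·x + 22.046·y = -539.832937
det = 13.176·22.046 − 41.080·77.888 = -2909.160944
x = (-312.255262·22.046 − 41.080·-539.832937) / -2909.160944 = -5.256621
y = (13.176·-539.832937 − -312.255262·77.888) / -2909.160944 = -5.915142
|P − Q| = √((-5.256621 − -42.795)² + (-5.915142 − -47.626)²) = 56.115288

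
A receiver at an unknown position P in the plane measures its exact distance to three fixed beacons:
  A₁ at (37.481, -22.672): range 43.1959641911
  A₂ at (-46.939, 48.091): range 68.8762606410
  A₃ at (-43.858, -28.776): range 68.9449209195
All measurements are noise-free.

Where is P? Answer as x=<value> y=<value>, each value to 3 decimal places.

eq1: (x − 37.481)² + (y + 22.672)² = 43.1959641911²
eq2: (x + 46.939)² + (y − 48.091)² = 68.8762606410²
eq3: (x + 43.858)² + (y + 28.776)² = 68.9449209195²
eq1−eq2, eq1−eq3 (x²,y² cancel):
  -168.840·x + 141.526·y = -280.878900
  -162.678·x − 12.208·y = -2054.773403
det = -168.840·-12.208 − 141.526·-162.678 = 25084.365348
x = (-280.878900·-12.208 − 141.526·-2054.773403) / 25084.365348 = 11.729730
y = (-168.840·-2054.773403 − -280.878900·-162.678) / 25084.365348 = 12.008880

x=11.730 y=12.009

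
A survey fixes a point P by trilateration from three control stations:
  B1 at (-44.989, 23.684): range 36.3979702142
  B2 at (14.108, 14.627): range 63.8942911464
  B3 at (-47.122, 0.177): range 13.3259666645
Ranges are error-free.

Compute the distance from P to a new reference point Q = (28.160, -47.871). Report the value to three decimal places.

eq1: (x + 44.989)² + (y − 23.684)² = 36.3979702142²
eq2: (x − 14.108)² + (y − 14.627)² = 63.8942911464²
eq3: (x + 47.122)² + (y − 0.177)² = 13.3259666645²
eq1−eq2, eq1−eq3 (x²,y² cancel):
  118.194·x − 18.114·y = -4929.625389
  -4.266·x − 47.014·y = 782.803084
det = 118.194·-47.014 − -18.114·-4.266 = -5634.047040
x = (-4929.625389·-47.014 − -18.114·782.803084) / -5634.047040 = -43.652653
y = (118.194·782.803084 − -4929.625389·-4.266) / -5634.047040 = -12.689430
|P − Q| = √((-43.652653 − 28.160)² + (-12.689430 − -47.871)²) = 79.967494

79.967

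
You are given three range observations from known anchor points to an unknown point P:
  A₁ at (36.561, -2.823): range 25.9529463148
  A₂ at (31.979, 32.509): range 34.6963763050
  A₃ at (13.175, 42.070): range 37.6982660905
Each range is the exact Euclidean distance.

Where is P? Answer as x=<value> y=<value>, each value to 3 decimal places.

x=11.634 y=4.403

eq1: (x − 36.561)² + (y + 2.823)² = 25.9529463148²
eq2: (x − 31.979)² + (y − 32.509)² = 34.6963763050²
eq3: (x − 13.175)² + (y − 42.070)² = 37.6982660905²
eq1−eq3, eq1−eq2 (x²,y² cancel):
  -46.772·x + 89.786·y = -148.814369
  -9.164·x + 70.664·y = 204.532366
det = -46.772·70.664 − 89.786·-9.164 = -2482.297704
x = (-148.814369·70.664 − 89.786·204.532366) / -2482.297704 = 11.634367
y = (-46.772·204.532366 − -148.814369·-9.164) / -2482.297704 = 4.403228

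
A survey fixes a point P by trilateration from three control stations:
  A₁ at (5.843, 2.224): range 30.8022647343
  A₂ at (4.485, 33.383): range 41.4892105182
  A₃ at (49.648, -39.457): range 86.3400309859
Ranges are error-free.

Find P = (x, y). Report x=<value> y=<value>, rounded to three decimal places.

x=-24.902 y=4.096

eq1: (x − 5.843)² + (y − 2.224)² = 30.8022647343²
eq2: (x − 4.485)² + (y − 33.383)² = 41.4892105182²
eq3: (x − 49.648)² + (y + 39.457)² = 86.3400309859²
eq3−eq2, eq3−eq1 (x²,y² cancel):
  -90.326·x + 145.680·y = 2846.007522
  -87.610·x + 83.362·y = 2523.129510
det = -90.326·83.362 − 145.680·-87.610 = 5233.268788
x = (2846.007522·83.362 − 145.680·2523.129510) / 5233.268788 = -24.902338
y = (-90.326·2523.129510 − 2846.007522·-87.610) / 5233.268788 = 4.095819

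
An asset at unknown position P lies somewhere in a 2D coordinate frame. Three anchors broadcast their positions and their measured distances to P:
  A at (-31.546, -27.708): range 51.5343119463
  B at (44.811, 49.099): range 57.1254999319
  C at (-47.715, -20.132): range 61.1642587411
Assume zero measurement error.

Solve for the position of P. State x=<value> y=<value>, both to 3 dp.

eq1: (x + 31.546)² + (y + 27.708)² = 51.5343119463²
eq2: (x − 44.811)² + (y − 49.099)² = 57.1254999319²
eq3: (x + 47.715)² + (y + 20.132)² = 61.1642587411²
eq3−eq1, eq3−eq2 (x²,y² cancel):
  32.338·x − 15.152·y = 166.145971
  185.052·x + 138.462·y = 2214.462678
det = 32.338·138.462 − -15.152·185.052 = 7281.492060
x = (166.145971·138.462 − -15.152·2214.462678) / 7281.492060 = 7.767425
y = (32.338·2214.462678 − 166.145971·185.052) / 7281.492060 = 5.612263

x=7.767 y=5.612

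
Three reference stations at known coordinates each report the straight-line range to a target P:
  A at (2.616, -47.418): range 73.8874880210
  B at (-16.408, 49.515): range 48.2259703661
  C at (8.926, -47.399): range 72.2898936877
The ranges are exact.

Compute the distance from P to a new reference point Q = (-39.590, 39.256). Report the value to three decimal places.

eq1: (x − 2.616)² + (y + 47.418)² = 73.8874880210²
eq2: (x + 16.408)² + (y − 49.515)² = 48.2259703661²
eq3: (x − 8.926)² + (y + 47.399)² = 72.2898936877²
eq3−eq1, eq3−eq2 (x²,y² cancel):
  -12.620·x − 0.038·y = -304.560654
  -50.668·x + 193.828·y = 3294.703524
det = -12.620·193.828 − -0.038·-50.668 = -2448.034744
x = (-304.560654·193.828 − -0.038·3294.703524) / -2448.034744 = 24.063050
y = (-12.620·3294.703524 − -304.560654·-50.668) / -2448.034744 = 23.288329
|P − Q| = √((24.063050 − -39.590)² + (23.288329 − 39.256)²) = 65.625280

65.625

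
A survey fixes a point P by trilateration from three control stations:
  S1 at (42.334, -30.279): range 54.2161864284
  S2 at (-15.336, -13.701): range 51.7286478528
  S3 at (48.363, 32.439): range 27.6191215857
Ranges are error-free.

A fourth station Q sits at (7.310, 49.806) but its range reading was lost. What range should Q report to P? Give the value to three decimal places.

33.418

eq1: (x − 42.334)² + (y + 30.279)² = 54.2161864284²
eq2: (x + 15.336)² + (y + 13.701)² = 51.7286478528²
eq3: (x − 48.363)² + (y − 32.439)² = 27.6191215857²
eq2−eq3, eq2−eq1 (x²,y² cancel):
  127.398·x + 92.280·y = 4881.395325
  115.340·x − 33.156·y = 2022.533238
det = 127.398·-33.156 − 92.280·115.340 = -14867.583288
x = (4881.395325·-33.156 − 92.280·2022.533238) / -14867.583288 = 23.439378
y = (127.398·2022.533238 − 4881.395325·115.340) / -14867.583288 = 20.538203
|P − Q| = √((23.439378 − 7.310)² + (20.538203 − 49.806)²) = 33.417971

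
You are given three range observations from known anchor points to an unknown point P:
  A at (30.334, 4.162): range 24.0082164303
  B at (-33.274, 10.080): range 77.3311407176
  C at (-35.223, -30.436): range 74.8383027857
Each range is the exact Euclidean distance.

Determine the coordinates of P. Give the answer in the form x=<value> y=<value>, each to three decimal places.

x=38.635 y=-18.365

eq1: (x − 30.334)² + (y − 4.162)² = 24.0082164303²
eq2: (x + 33.274)² + (y − 10.080)² = 77.3311407176²
eq3: (x + 35.223)² + (y + 30.436)² = 74.8383027857²
eq2−eq3, eq2−eq1 (x²,y² cancel):
  -3.898·x − 81.032·y = 1337.578110
  127.216·x − 11.836·y = 5132.419193
det = -3.898·-11.836 − -81.032·127.216 = 10354.703640
x = (1337.578110·-11.836 − -81.032·5132.419193) / 10354.703640 = 38.635448
y = (-3.898·5132.419193 − 1337.578110·127.216) / 10354.703640 = -18.365326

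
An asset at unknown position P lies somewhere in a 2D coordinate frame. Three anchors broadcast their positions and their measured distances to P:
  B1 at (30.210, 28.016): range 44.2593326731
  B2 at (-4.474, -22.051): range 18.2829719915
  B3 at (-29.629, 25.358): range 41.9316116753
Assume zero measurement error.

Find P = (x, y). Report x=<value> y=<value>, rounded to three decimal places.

x=-0.009 y=-4.322

eq1: (x − 30.210)² + (y − 28.016)² = 44.2593326731²
eq2: (x + 4.474)² + (y + 22.051)² = 18.2829719915²
eq3: (x + 29.629)² + (y − 25.358)² = 41.9316116753²
eq3−eq2, eq3−eq1 (x²,y² cancel):
  50.310·x − 94.818·y = 409.350465
  119.678·x + 5.316·y = -23.993920
det = 50.310·5.316 − -94.818·119.678 = 11615.076564
x = (409.350465·5.316 − -94.818·-23.993920) / 11615.076564 = -0.008519
y = (50.310·-23.993920 − 409.350465·119.678) / 11615.076564 = -4.321743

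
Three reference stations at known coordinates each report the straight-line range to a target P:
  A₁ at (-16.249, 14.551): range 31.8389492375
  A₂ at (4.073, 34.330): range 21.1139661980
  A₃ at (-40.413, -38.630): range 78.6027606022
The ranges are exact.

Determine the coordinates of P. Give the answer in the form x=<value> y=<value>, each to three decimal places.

x=15.525 y=16.591

eq1: (x + 16.249)² + (y − 14.551)² = 31.8389492375²
eq2: (x − 4.073)² + (y − 34.330)² = 21.1139661980²
eq3: (x + 40.413)² + (y + 38.630)² = 78.6027606022²
eq2−eq3, eq2−eq1 (x²,y² cancel):
  -88.972·x − 145.920·y = -3802.245166
  -40.644·x − 39.558·y = -1287.295747
det = -88.972·-39.558 − -145.920·-40.644 = -2411.218104
x = (-3802.245166·-39.558 − -145.920·-1287.295747) / -2411.218104 = 15.524511
y = (-88.972·-1287.295747 − -3802.245166·-40.644) / -2411.218104 = 16.591272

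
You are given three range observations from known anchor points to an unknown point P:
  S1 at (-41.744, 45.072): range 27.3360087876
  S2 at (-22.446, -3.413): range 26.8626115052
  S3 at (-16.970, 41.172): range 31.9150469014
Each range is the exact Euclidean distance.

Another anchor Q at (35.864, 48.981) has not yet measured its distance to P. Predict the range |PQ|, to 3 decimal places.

80.881

eq1: (x + 41.744)² + (y − 45.072)² = 27.3360087876²
eq2: (x + 22.446)² + (y + 3.413)² = 26.8626115052²
eq3: (x + 16.970)² + (y − 41.172)² = 31.9150469014²
eq2−eq3, eq2−eq1 (x²,y² cancel):
  10.952·x + 89.170·y = 1170.672677
  -38.596·x + 96.970·y = 3232.917755
det = 10.952·96.970 − 89.170·-38.596 = 4503.620760
x = (1170.672677·96.970 − 89.170·3232.917755) / 4503.620760 = -38.804144
y = (10.952·3232.917755 − 1170.672677·-38.596) / 4503.620760 = 17.894535
|P − Q| = √((-38.804144 − 35.864)² + (17.894535 − 48.981)²) = 80.880776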